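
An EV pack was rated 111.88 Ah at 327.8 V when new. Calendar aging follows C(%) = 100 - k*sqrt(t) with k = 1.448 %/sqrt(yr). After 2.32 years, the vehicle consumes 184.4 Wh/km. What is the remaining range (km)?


Step 1: capacity retention = 100 - 1.448 * sqrt(2.32) = 100 - 1.448 * 1.5232 = 97.794%
Step 2: C_now = 111.88 * 97.794/100 = 109.41 Ah
Step 3: E_pack = V * C_now = 327.8 * 109.41 = 35865 Wh
Step 4: range = E_pack / consumption = 35865 / 184.4 = 194.5 km

194.5 km


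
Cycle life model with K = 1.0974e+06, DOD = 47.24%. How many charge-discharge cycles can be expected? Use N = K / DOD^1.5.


Step 1: DOD^1.5 = 47.24^1.5 = 324.69
Step 2: N = 1.0974e+06 / 324.69 = 3380 cycles

3380 cycles


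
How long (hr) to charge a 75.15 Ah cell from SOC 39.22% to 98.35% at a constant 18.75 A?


delta_Ah = 75.15 * (98.35 - 39.22) / 100 = 44.436 Ah
t = delta_Ah / I = 44.436 / 18.75 = 2.370 hr

2.370 hr


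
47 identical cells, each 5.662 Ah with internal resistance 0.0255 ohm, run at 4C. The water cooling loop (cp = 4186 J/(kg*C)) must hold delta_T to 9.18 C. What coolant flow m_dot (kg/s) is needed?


Step 1: I = 4 * 5.662 = 22.648 A
Step 2: Q_cell = I^2 * R = 22.648^2 * 0.0255 = 13.08 W
Step 3: Q_total = 47 * 13.08 = 614.76 W
Step 4: m_dot = Q_total / (cp * dT) = 614.76 / (4186 * 9.18) = 0.01600 kg/s

0.01600 kg/s


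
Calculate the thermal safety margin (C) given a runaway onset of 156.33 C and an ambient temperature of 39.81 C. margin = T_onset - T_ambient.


Safety margin = 156.33 C - 39.81 C = 116.52 C

116.52 C


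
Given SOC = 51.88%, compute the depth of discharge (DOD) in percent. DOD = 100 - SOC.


DOD = 100 - SOC = 100 - 51.88 = 48.12%

48.12%


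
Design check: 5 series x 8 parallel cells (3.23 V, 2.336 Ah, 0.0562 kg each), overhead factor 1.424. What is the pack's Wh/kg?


Step 1: V_pack = 5 * 3.23 = 16.15 V
Step 2: C_pack = 8 * 2.336 = 18.688 Ah
Step 3: E_pack = V_pack * C_pack = 16.15 * 18.688 = 301.81 Wh
Step 4: m_pack = 5 * 8 * 0.0562 * 1.424 = 3.2012 kg
Step 5: ED = E_pack / m_pack = 301.81 / 3.2012 = 94.28 Wh/kg

94.28 Wh/kg


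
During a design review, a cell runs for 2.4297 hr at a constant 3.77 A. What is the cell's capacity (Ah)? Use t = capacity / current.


C = I * t = 3.77 * 2.4297 = 9.160 Ah

9.160 Ah


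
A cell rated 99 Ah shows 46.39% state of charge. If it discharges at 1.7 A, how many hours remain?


Step 1: remaining = SOC/100 * C_total = 46.39/100 * 99 = 45.926 Ah
Step 2: t = remaining / I = 45.926 / 1.7 = 27.02 hr

27.02 hr


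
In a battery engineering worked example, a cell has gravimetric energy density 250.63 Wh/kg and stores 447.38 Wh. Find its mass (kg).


m = E / ED = 447.38 / 250.63 = 1.785 kg

1.785 kg


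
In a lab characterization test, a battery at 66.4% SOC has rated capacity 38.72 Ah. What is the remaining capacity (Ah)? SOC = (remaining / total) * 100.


remaining = SOC / 100 * total = 66.4 / 100 * 38.72 = 25.71 Ah

25.71 Ah


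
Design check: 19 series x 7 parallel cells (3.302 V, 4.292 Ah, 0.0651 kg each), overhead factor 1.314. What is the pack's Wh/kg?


Step 1: V_pack = 19 * 3.302 = 62.738 V
Step 2: C_pack = 7 * 4.292 = 30.044 Ah
Step 3: E_pack = V_pack * C_pack = 62.738 * 30.044 = 1884.9 Wh
Step 4: m_pack = 19 * 7 * 0.0651 * 1.314 = 11.377 kg
Step 5: ED = E_pack / m_pack = 1884.9 / 11.377 = 165.7 Wh/kg

165.7 Wh/kg


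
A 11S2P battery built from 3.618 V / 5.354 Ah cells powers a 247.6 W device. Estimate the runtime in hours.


Step 1: E_pack = Ns * V_cell * Np * C_cell = 11 * 3.618 * 2 * 5.354 = 426.16 Wh
Step 2: t = E_pack / P = 426.16 / 247.6 = 1.721 hr

1.721 hr


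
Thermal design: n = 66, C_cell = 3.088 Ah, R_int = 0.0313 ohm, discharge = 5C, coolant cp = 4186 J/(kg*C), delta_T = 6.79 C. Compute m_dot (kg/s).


Step 1: I = 5 * 3.088 = 15.44 A
Step 2: Q_cell = I^2 * R = 15.44^2 * 0.0313 = 7.4617 W
Step 3: Q_total = 66 * 7.4617 = 492.47 W
Step 4: m_dot = Q_total / (cp * dT) = 492.47 / (4186 * 6.79) = 0.01733 kg/s

0.01733 kg/s


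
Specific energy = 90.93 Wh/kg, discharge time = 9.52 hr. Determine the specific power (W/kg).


P_specific = E / t = 90.93 / 9.52 = 9.551 W/kg

9.551 W/kg


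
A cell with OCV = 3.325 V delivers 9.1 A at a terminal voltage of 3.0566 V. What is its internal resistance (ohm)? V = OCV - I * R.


R = (OCV - V) / I = (3.325 - 3.0566) / 9.1 = 0.02949 ohm

0.02949 ohm


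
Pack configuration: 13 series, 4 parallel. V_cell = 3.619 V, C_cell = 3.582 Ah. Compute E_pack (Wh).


E = Ns * Vcell * Np * Ccell = 13 * 3.619 * 4 * 3.582 = 674.1 Wh

674.1 Wh


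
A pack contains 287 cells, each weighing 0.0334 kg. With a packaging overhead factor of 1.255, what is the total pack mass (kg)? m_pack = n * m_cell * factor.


m_pack = n * m_cell * overhead = 287 * 0.0334 * 1.255 = 12.03 kg

12.03 kg


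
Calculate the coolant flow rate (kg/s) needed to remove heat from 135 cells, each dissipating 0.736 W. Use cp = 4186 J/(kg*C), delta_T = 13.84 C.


Step 1: Total heat Q = 135 * 0.736 W = 99.36 W
Step 2: denom = cp * dT = 4186 * 13.84 = 57934
Step 3: m_dot = 99.36 / 57934 = 0.001715 kg/s

0.001715 kg/s


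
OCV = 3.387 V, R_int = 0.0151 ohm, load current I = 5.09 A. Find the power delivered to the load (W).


Step 1: V_terminal = OCV - I*R = 3.387 - 5.09 * 0.0151 = 3.3101 V
Step 2: P_out = V_terminal * I = 3.3101 * 5.09 = 16.85 W

16.85 W


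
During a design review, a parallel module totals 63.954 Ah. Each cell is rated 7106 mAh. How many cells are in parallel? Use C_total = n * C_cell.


Convert: C_cell = 7106 mAh = 7.106 Ah
n = C_total / C_cell = 63.954 / 7.106 = 9

9


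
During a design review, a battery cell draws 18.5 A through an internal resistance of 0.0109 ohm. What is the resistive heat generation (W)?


I^2 = 342.25
Q = 342.25 * 0.0109 = 3.731 W

3.731 W


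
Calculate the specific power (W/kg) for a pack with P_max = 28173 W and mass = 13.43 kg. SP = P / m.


SP = P / m = 28173 / 13.43 = 2098 W/kg

2098 W/kg


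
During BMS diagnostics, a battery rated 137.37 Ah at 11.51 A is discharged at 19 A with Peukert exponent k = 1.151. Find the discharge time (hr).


Step 1: t_rated = C / I_rated = 137.37 / 11.51 = 11.935 hr
Step 2: ratio = 11.51 / 19 = 0.60579
Step 3: ratio^k = 0.60579^1.151 = 0.56163
Step 4: t = t_rated * ratio^k = 11.935 * 0.56163 = 6.703 hr

6.703 hr


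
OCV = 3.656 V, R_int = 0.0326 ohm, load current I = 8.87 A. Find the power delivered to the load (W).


Step 1: V_terminal = OCV - I*R = 3.656 - 8.87 * 0.0326 = 3.3668 V
Step 2: P_out = V_terminal * I = 3.3668 * 8.87 = 29.86 W

29.86 W


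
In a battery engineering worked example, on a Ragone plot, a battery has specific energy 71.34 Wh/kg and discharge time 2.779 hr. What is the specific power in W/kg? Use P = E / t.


P_specific = E / t = 71.34 / 2.779 = 25.67 W/kg

25.67 W/kg


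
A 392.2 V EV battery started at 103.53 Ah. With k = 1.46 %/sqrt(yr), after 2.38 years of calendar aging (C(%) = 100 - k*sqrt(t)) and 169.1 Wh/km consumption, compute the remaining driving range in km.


Step 1: capacity retention = 100 - 1.46 * sqrt(2.38) = 100 - 1.46 * 1.5427 = 97.748%
Step 2: C_now = 103.53 * 97.748/100 = 101.2 Ah
Step 3: E_pack = V * C_now = 392.2 * 101.2 = 39691 Wh
Step 4: range = E_pack / consumption = 39691 / 169.1 = 234.7 km

234.7 km


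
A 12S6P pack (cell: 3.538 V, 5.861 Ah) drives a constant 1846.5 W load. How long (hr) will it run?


Step 1: E_pack = Ns * V_cell * Np * C_cell = 12 * 3.538 * 6 * 5.861 = 1493 Wh
Step 2: t = E_pack / P = 1493 / 1846.5 = 0.8086 hr

0.8086 hr


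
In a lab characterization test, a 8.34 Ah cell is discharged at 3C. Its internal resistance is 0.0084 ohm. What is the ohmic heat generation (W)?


Step 1: I = C_rate * capacity = 3 * 8.34 = 25.02 A
Step 2: Q = I^2 * R = 25.02^2 * 0.0084 = 626 * 0.0084 = 5.258 W

5.258 W


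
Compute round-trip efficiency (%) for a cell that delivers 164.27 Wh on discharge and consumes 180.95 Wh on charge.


Round-trip efficiency = 164.27/180.95 * 100% = 90.78%

90.78%


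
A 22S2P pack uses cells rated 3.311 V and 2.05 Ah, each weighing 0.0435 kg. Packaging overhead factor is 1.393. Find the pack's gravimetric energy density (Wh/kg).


Step 1: V_pack = 22 * 3.311 = 72.842 V
Step 2: C_pack = 2 * 2.05 = 4.1 Ah
Step 3: E_pack = V_pack * C_pack = 72.842 * 4.1 = 298.65 Wh
Step 4: m_pack = 22 * 2 * 0.0435 * 1.393 = 2.6662 kg
Step 5: ED = E_pack / m_pack = 298.65 / 2.6662 = 112.0 Wh/kg

112.0 Wh/kg


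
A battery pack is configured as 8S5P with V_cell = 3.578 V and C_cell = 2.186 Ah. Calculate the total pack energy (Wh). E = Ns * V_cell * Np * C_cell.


E = Ns * Vcell * Np * Ccell = 8 * 3.578 * 5 * 2.186 = 312.9 Wh

312.9 Wh


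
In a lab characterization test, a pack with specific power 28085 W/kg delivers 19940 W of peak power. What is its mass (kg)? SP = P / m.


m = P / SP = 19940 / 28085 = 0.7100 kg

0.7100 kg


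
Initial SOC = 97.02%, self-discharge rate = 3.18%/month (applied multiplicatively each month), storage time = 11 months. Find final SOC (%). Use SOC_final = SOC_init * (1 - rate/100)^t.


decay = (1 - 3.18/100)^11 = 0.70084
SOC_final = 97.02 * 0.70084 = 68.00%

68.00%


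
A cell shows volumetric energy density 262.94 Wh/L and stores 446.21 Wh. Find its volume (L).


V = E / ED = 446.21 / 262.94 = 1.697 L

1.697 L


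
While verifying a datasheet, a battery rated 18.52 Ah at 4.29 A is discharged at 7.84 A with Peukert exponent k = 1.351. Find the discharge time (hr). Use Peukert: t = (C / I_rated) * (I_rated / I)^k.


Step 1: t_rated = C / I_rated = 18.52 / 4.29 = 4.317 hr
Step 2: ratio = 4.29 / 7.84 = 0.54719
Step 3: ratio^k = 0.54719^1.351 = 0.44282
Step 4: t = t_rated * ratio^k = 4.317 * 0.44282 = 1.912 hr

1.912 hr


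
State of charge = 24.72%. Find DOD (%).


DOD = 100 - SOC = 100 - 24.72 = 75.28%

75.28%


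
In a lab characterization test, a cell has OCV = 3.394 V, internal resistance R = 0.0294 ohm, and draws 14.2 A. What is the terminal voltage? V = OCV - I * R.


V = OCV - I*R = 3.394 - 14.2 * 0.0294 = 2.977 V

2.977 V


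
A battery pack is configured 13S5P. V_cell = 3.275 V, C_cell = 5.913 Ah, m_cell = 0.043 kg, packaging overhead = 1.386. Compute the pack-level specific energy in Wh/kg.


Step 1: V_pack = 13 * 3.275 = 42.575 V
Step 2: C_pack = 5 * 5.913 = 29.565 Ah
Step 3: E_pack = V_pack * C_pack = 42.575 * 29.565 = 1258.7 Wh
Step 4: m_pack = 13 * 5 * 0.043 * 1.386 = 3.8739 kg
Step 5: ED = E_pack / m_pack = 1258.7 / 3.8739 = 324.9 Wh/kg

324.9 Wh/kg


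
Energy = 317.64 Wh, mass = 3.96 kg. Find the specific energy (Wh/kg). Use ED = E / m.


ED = E / m = 317.64 / 3.96 = 80.21 Wh/kg

80.21 Wh/kg


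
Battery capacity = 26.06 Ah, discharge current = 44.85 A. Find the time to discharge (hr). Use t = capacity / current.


Runtime = 26.06 Ah / 44.85 A = 0.5810 hr

0.5810 hr


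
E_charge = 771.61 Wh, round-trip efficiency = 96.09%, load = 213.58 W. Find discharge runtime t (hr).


Step 1: E_discharge = eta/100 * E_charge = 96.09/100 * 771.61 = 741.44 Wh
Step 2: t = E_discharge / P = 741.44 / 213.58 = 3.471 hr

3.471 hr


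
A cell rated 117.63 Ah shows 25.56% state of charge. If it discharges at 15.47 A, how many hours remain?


Step 1: remaining = SOC/100 * C_total = 25.56/100 * 117.63 = 30.066 Ah
Step 2: t = remaining / I = 30.066 / 15.47 = 1.944 hr

1.944 hr


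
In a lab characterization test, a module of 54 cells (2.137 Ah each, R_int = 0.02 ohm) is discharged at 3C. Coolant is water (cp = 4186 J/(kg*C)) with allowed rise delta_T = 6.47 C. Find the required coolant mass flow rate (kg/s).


Step 1: I = 3 * 2.137 = 6.411 A
Step 2: Q_cell = I^2 * R = 6.411^2 * 0.02 = 0.82202 W
Step 3: Q_total = 54 * 0.82202 = 44.389 W
Step 4: m_dot = Q_total / (cp * dT) = 44.389 / (4186 * 6.47) = 0.001639 kg/s

0.001639 kg/s


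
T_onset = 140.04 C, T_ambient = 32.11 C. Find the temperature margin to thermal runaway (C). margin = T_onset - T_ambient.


margin = T_onset - T_ambient = 140.04 - 32.11 = 107.93 C

107.93 C


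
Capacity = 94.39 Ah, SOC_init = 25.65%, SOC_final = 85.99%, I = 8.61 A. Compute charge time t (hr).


delta_Ah = 94.39 * (85.99 - 25.65) / 100 = 56.955 Ah
t = delta_Ah / I = 56.955 / 8.61 = 6.615 hr

6.615 hr


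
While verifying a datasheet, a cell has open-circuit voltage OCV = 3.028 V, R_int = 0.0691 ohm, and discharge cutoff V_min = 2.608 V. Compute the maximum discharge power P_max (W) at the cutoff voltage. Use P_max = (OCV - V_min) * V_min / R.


P_max = (OCV - V_min) * V_min / R = (3.028 - 2.608) * 2.608 / 0.0691 = 0.42 * 2.608 / 0.0691 = 15.85 W

15.85 W


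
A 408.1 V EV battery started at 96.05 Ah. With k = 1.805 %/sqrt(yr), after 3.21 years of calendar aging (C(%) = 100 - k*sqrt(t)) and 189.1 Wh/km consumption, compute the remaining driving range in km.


Step 1: capacity retention = 100 - 1.805 * sqrt(3.21) = 100 - 1.805 * 1.7916 = 96.766%
Step 2: C_now = 96.05 * 96.766/100 = 92.944 Ah
Step 3: E_pack = V * C_now = 408.1 * 92.944 = 37930 Wh
Step 4: range = E_pack / consumption = 37930 / 189.1 = 200.6 km

200.6 km


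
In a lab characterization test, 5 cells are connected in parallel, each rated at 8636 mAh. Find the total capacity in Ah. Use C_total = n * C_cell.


Convert: C_cell = 8636 mAh = 8.636 Ah
C_total = 5 * 8.636 = 43.18 Ah

43.18 Ah


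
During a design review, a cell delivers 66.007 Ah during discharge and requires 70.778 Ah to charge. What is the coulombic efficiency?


eta_c = Q_dis / Q_chg * 100 = 66.007 / 70.778 * 100 = 93.26%

93.26%


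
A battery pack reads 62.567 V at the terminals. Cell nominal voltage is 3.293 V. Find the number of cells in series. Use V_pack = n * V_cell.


Rearranging: n = V_pack / V_cell = 62.567 / 3.293 = 19 cells

19


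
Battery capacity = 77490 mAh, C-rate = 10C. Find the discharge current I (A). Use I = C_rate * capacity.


Convert: capacity = 77490 mAh = 77.49 Ah
I = C_rate * capacity = 10 * 77.49 = 774.9 A

774.9 A


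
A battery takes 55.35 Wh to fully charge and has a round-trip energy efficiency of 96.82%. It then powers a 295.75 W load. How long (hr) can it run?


Step 1: E_discharge = eta/100 * E_charge = 96.82/100 * 55.35 = 53.59 Wh
Step 2: t = E_discharge / P = 53.59 / 295.75 = 0.1812 hr

0.1812 hr


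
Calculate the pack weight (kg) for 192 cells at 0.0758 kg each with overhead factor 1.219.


Cell mass sum = 192 * 0.0758 = 14.554 kg
With overhead 1.219: m_pack = 14.554 * 1.219 = 17.74 kg

17.74 kg


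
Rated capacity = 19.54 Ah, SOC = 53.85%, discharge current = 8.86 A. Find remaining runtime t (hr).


Step 1: remaining = SOC/100 * C_total = 53.85/100 * 19.54 = 10.522 Ah
Step 2: t = remaining / I = 10.522 / 8.86 = 1.188 hr

1.188 hr


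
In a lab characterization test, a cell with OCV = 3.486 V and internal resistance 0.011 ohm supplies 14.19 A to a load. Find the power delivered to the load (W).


Step 1: V_terminal = OCV - I*R = 3.486 - 14.19 * 0.011 = 3.3299 V
Step 2: P_out = V_terminal * I = 3.3299 * 14.19 = 47.25 W

47.25 W


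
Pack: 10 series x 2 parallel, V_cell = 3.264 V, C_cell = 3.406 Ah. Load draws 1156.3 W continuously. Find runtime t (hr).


Step 1: E_pack = Ns * V_cell * Np * C_cell = 10 * 3.264 * 2 * 3.406 = 222.34 Wh
Step 2: t = E_pack / P = 222.34 / 1156.3 = 0.1923 hr

0.1923 hr


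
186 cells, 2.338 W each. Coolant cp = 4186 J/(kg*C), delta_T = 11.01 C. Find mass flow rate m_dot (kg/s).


Step 1: Total heat Q = 186 * 2.338 W = 434.87 W
Step 2: denom = cp * dT = 4186 * 11.01 = 46088
Step 3: m_dot = 434.87 / 46088 = 0.009436 kg/s

0.009436 kg/s


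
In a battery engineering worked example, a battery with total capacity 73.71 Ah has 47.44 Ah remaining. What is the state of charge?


SOC = (remaining / total) * 100 = (47.44 / 73.71) * 100 = 64.36%

64.36%


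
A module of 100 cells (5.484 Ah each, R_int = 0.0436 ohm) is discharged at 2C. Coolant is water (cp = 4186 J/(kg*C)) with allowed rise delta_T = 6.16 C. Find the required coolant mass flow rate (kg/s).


Step 1: I = 2 * 5.484 = 10.968 A
Step 2: Q_cell = I^2 * R = 10.968^2 * 0.0436 = 5.245 W
Step 3: Q_total = 100 * 5.245 = 524.5 W
Step 4: m_dot = Q_total / (cp * dT) = 524.5 / (4186 * 6.16) = 0.02034 kg/s

0.02034 kg/s


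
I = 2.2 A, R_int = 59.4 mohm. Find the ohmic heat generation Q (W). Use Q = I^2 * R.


Convert: R = 59.4 mohm = 0.0594 ohm
I^2 = 4.84
Q = 4.84 * 0.0594 = 0.2875 W

0.2875 W


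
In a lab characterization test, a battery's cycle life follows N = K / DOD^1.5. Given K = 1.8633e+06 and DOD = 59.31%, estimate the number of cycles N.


DOD^1.5 = 456.76
N = K / DOD^1.5 = 1.8633e+06 / 456.76 = 4079

4079 cycles


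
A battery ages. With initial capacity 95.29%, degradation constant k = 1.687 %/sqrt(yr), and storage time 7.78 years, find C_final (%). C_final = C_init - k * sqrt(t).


Step 1: sqrt(7.78 yr) = 2.7893
Step 2: drop = 1.687 * 2.7893 = 4.7055
Step 3: C_final = 95.29 - 4.7055 = 90.58%

90.58%


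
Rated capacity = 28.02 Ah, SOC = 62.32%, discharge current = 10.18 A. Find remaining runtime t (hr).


Step 1: remaining = SOC/100 * C_total = 62.32/100 * 28.02 = 17.462 Ah
Step 2: t = remaining / I = 17.462 / 10.18 = 1.715 hr

1.715 hr


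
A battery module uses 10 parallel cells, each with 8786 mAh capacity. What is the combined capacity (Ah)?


Convert: C_cell = 8786 mAh = 8.786 Ah
C_total = 10 * 8.786 = 87.86 Ah

87.86 Ah


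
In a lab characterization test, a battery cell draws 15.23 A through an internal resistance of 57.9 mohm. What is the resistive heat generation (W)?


Convert: R = 57.9 mohm = 0.0579 ohm
I^2 = 231.95
Q = 231.95 * 0.0579 = 13.43 W

13.43 W


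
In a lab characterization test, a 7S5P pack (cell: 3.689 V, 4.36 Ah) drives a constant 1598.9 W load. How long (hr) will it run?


Step 1: E_pack = Ns * V_cell * Np * C_cell = 7 * 3.689 * 5 * 4.36 = 562.94 Wh
Step 2: t = E_pack / P = 562.94 / 1598.9 = 0.3521 hr

0.3521 hr


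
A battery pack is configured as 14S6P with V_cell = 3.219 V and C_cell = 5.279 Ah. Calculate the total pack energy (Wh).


E = Ns * Vcell * Np * Ccell = 14 * 3.219 * 6 * 5.279 = 1427 Wh

1427 Wh


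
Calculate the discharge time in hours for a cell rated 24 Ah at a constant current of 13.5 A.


t = capacity / current = 24 / 13.5 = 1.778 hr

1.778 hr


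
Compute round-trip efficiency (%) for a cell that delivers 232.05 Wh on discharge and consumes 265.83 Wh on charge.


eta_e = E_dis / E_chg * 100 = 232.05 / 265.83 * 100 = 87.29%

87.29%


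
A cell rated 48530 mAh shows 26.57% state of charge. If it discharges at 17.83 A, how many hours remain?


Convert: C_total = 48530 mAh = 48.53 Ah
Step 1: remaining = SOC/100 * C_total = 26.57/100 * 48.53 = 12.894 Ah
Step 2: t = remaining / I = 12.894 / 17.83 = 0.7232 hr

0.7232 hr


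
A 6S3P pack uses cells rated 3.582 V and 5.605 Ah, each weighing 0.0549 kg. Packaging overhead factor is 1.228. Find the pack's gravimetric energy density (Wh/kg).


Step 1: V_pack = 6 * 3.582 = 21.492 V
Step 2: C_pack = 3 * 5.605 = 16.815 Ah
Step 3: E_pack = V_pack * C_pack = 21.492 * 16.815 = 361.39 Wh
Step 4: m_pack = 6 * 3 * 0.0549 * 1.228 = 1.2135 kg
Step 5: ED = E_pack / m_pack = 361.39 / 1.2135 = 297.8 Wh/kg

297.8 Wh/kg


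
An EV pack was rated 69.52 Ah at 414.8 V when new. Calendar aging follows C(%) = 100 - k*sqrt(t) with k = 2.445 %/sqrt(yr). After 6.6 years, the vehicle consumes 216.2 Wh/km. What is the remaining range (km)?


Step 1: capacity retention = 100 - 2.445 * sqrt(6.6) = 100 - 2.445 * 2.569 = 93.719%
Step 2: C_now = 69.52 * 93.719/100 = 65.153 Ah
Step 3: E_pack = V * C_now = 414.8 * 65.153 = 27025 Wh
Step 4: range = E_pack / consumption = 27025 / 216.2 = 125.0 km

125.0 km


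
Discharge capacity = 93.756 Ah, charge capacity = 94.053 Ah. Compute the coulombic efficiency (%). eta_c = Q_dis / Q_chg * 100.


Coulombic efficiency = 93.756/94.053 * 100% = 99.68%

99.68%


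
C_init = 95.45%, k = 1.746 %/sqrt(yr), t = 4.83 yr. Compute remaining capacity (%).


sqrt(t) = sqrt(4.83) = 2.1977
C_final = 95.45 - 1.746 * 2.1977 = 91.61%

91.61%


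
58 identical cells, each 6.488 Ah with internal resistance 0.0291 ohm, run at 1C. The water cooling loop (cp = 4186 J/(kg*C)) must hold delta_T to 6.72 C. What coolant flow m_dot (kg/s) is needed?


Step 1: I = 1 * 6.488 = 6.488 A
Step 2: Q_cell = I^2 * R = 6.488^2 * 0.0291 = 1.2249 W
Step 3: Q_total = 58 * 1.2249 = 71.044 W
Step 4: m_dot = Q_total / (cp * dT) = 71.044 / (4186 * 6.72) = 0.002526 kg/s

0.002526 kg/s


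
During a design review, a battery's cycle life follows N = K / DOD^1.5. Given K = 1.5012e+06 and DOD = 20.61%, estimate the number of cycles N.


Step 1: DOD^1.5 = 20.61^1.5 = 93.566
Step 2: N = 1.5012e+06 / 93.566 = 16040 cycles

16040 cycles


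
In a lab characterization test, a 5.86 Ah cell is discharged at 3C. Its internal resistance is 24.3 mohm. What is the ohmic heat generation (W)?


Convert: R = 24.3 mohm = 0.0243 ohm
Step 1: I = C_rate * capacity = 3 * 5.86 = 17.58 A
Step 2: Q = I^2 * R = 17.58^2 * 0.0243 = 309.06 * 0.0243 = 7.510 W

7.510 W


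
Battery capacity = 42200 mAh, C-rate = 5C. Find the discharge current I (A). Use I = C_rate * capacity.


Convert: capacity = 42200 mAh = 42.2 Ah
I = C_rate * capacity = 5 * 42.2 = 211 A

211 A


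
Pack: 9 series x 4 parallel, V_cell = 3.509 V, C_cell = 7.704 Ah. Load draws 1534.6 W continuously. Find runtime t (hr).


Step 1: E_pack = Ns * V_cell * Np * C_cell = 9 * 3.509 * 4 * 7.704 = 973.2 Wh
Step 2: t = E_pack / P = 973.2 / 1534.6 = 0.6342 hr

0.6342 hr


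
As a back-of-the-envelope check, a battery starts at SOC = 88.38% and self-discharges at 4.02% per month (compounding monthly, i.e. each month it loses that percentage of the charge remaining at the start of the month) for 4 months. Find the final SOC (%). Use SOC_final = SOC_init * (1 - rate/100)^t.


decay = (1 - 4.02/100)^4 = 0.84864
SOC_final = 88.38 * 0.84864 = 75.00%

75.00%


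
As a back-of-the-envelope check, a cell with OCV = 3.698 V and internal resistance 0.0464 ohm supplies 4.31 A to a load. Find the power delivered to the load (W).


Step 1: V_terminal = OCV - I*R = 3.698 - 4.31 * 0.0464 = 3.498 V
Step 2: P_out = V_terminal * I = 3.498 * 4.31 = 15.08 W

15.08 W


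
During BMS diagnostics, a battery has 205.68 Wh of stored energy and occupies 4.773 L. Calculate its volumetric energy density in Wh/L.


Volumetric ED = 205.68 Wh / 4.773 L = 43.09 Wh/L

43.09 Wh/L


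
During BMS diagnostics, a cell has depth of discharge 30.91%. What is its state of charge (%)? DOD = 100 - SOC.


SOC = 100 - DOD = 100 - 30.91 = 69.09%

69.09%


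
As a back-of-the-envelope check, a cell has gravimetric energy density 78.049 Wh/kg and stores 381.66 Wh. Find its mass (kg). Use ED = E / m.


m = E / ED = 381.66 / 78.049 = 4.890 kg

4.890 kg


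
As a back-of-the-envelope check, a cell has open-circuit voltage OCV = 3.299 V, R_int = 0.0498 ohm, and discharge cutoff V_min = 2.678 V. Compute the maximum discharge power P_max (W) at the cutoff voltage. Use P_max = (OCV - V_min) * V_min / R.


dV = OCV - V_min = 0.621 V (so I_max = dV / R)
P_max = dV * V_min / R = 0.621 * 2.678 / 0.0498 = 33.39 W

33.39 W


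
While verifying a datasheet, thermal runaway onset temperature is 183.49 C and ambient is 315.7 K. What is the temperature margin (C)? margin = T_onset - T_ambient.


Convert: T_ambient = 315.7 K = 42.55 C
margin = 183.49 - 42.55 = 140.94 C

140.94 C


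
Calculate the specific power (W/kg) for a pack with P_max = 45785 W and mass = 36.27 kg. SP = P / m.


Specific power = 45785 W / 36.27 kg = 1262 W/kg

1262 W/kg


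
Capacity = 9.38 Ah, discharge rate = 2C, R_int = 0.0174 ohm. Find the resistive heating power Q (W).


Step 1: I = C_rate * capacity = 2 * 9.38 = 18.76 A
Step 2: Q = I^2 * R = 18.76^2 * 0.0174 = 351.94 * 0.0174 = 6.124 W

6.124 W


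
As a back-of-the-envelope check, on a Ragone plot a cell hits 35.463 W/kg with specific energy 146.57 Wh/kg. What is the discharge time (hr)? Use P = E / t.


t = E / P = 146.57 / 35.463 = 4.133 hr

4.133 hr


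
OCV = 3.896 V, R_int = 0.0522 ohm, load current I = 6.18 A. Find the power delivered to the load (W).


Step 1: V_terminal = OCV - I*R = 3.896 - 6.18 * 0.0522 = 3.5734 V
Step 2: P_out = V_terminal * I = 3.5734 * 6.18 = 22.08 W

22.08 W


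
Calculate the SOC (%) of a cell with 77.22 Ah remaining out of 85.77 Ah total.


SOC = (remaining / total) * 100 = (77.22 / 85.77) * 100 = 90.03%

90.03%


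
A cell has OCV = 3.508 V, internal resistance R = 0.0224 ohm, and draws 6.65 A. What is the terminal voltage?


V = OCV - I*R = 3.508 - 6.65 * 0.0224 = 3.359 V

3.359 V


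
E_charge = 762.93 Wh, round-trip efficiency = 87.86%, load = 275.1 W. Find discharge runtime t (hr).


Step 1: E_discharge = eta/100 * E_charge = 87.86/100 * 762.93 = 670.31 Wh
Step 2: t = E_discharge / P = 670.31 / 275.1 = 2.437 hr

2.437 hr


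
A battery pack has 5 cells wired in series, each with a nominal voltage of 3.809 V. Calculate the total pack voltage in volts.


V_pack = n * V_cell = 5 * 3.809 = 19.045 V

19.045 V


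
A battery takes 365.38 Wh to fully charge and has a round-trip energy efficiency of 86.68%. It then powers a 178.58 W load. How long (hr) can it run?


Step 1: E_discharge = eta/100 * E_charge = 86.68/100 * 365.38 = 316.71 Wh
Step 2: t = E_discharge / P = 316.71 / 178.58 = 1.773 hr

1.773 hr


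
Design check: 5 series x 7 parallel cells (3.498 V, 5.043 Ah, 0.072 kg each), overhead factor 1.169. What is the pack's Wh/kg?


Step 1: V_pack = 5 * 3.498 = 17.49 V
Step 2: C_pack = 7 * 5.043 = 35.301 Ah
Step 3: E_pack = V_pack * C_pack = 17.49 * 35.301 = 617.41 Wh
Step 4: m_pack = 5 * 7 * 0.072 * 1.169 = 2.9459 kg
Step 5: ED = E_pack / m_pack = 617.41 / 2.9459 = 209.6 Wh/kg

209.6 Wh/kg


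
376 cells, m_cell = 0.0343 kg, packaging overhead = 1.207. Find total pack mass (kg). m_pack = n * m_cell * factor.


m_pack = n * m_cell * overhead = 376 * 0.0343 * 1.207 = 15.57 kg

15.57 kg


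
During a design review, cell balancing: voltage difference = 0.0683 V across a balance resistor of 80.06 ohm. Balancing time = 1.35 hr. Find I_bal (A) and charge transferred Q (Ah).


I_bal = dV / R = 0.0683 / 80.06 = 8.5311e-04 A
Q = I_bal * t = 8.5311e-04 * 1.35 = 0.001152 Ah

I=8.5311e-04 A, Q=0.001152 Ah


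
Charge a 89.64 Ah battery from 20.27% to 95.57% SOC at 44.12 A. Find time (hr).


Step 1: dSOC = 95.57% - 20.27% = 75.3%
Step 2: delta_Ah = 89.64 * 75.3 / 100 = 67.499 Ah
Step 3: t = 67.499 / 44.12 = 1.530 hr

1.530 hr


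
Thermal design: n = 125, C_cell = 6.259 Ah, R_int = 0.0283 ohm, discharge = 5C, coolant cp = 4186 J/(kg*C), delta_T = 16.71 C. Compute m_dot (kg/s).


Step 1: I = 5 * 6.259 = 31.295 A
Step 2: Q_cell = I^2 * R = 31.295^2 * 0.0283 = 27.716 W
Step 3: Q_total = 125 * 27.716 = 3464.5 W
Step 4: m_dot = Q_total / (cp * dT) = 3464.5 / (4186 * 16.71) = 0.04953 kg/s

0.04953 kg/s


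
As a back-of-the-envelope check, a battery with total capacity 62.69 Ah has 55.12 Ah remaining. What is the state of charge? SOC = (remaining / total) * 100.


SOC = (remaining / total) * 100 = (55.12 / 62.69) * 100 = 87.92%

87.92%


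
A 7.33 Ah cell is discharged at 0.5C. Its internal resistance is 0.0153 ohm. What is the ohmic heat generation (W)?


Step 1: I = C_rate * capacity = 0.5 * 7.33 = 3.665 A
Step 2: Q = I^2 * R = 3.665^2 * 0.0153 = 13.432 * 0.0153 = 0.2055 W

0.2055 W


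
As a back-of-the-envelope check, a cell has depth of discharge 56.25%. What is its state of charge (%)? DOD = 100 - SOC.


SOC = 100 - DOD = 100 - 56.25 = 43.75%

43.75%


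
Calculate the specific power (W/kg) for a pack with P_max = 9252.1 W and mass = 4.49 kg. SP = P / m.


SP = P / m = 9252.1 / 4.49 = 2061 W/kg

2061 W/kg


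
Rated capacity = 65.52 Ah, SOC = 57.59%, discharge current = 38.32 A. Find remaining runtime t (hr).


Step 1: remaining = SOC/100 * C_total = 57.59/100 * 65.52 = 37.733 Ah
Step 2: t = remaining / I = 37.733 / 38.32 = 0.9847 hr

0.9847 hr


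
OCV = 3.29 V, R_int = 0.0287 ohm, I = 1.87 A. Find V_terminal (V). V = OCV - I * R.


IR drop = 1.87 * 0.0287 = 0.053669 V
V = 3.29 - 0.053669 = 3.236 V

3.236 V


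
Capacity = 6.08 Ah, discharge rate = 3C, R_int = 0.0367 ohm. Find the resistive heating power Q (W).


Step 1: I = C_rate * capacity = 3 * 6.08 = 18.24 A
Step 2: Q = I^2 * R = 18.24^2 * 0.0367 = 332.7 * 0.0367 = 12.21 W

12.21 W


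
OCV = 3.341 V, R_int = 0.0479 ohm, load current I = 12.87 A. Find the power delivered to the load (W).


Step 1: V_terminal = OCV - I*R = 3.341 - 12.87 * 0.0479 = 2.7245 V
Step 2: P_out = V_terminal * I = 2.7245 * 12.87 = 35.06 W

35.06 W


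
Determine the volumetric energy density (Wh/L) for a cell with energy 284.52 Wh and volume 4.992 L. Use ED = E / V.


ED = E / V = 284.52 / 4.992 = 57.00 Wh/L

57.00 Wh/L


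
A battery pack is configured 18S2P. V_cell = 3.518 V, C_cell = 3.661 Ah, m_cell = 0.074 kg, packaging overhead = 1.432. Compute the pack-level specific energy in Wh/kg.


Step 1: V_pack = 18 * 3.518 = 63.324 V
Step 2: C_pack = 2 * 3.661 = 7.322 Ah
Step 3: E_pack = V_pack * C_pack = 63.324 * 7.322 = 463.66 Wh
Step 4: m_pack = 18 * 2 * 0.074 * 1.432 = 3.8148 kg
Step 5: ED = E_pack / m_pack = 463.66 / 3.8148 = 121.5 Wh/kg

121.5 Wh/kg


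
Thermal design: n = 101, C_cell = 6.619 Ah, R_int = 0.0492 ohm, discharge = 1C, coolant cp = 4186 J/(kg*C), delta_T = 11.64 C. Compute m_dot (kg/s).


Step 1: I = 1 * 6.619 = 6.619 A
Step 2: Q_cell = I^2 * R = 6.619^2 * 0.0492 = 2.1555 W
Step 3: Q_total = 101 * 2.1555 = 217.71 W
Step 4: m_dot = Q_total / (cp * dT) = 217.71 / (4186 * 11.64) = 0.004468 kg/s

0.004468 kg/s


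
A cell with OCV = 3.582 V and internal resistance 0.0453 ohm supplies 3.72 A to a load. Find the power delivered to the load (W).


Step 1: V_terminal = OCV - I*R = 3.582 - 3.72 * 0.0453 = 3.4135 V
Step 2: P_out = V_terminal * I = 3.4135 * 3.72 = 12.70 W

12.70 W


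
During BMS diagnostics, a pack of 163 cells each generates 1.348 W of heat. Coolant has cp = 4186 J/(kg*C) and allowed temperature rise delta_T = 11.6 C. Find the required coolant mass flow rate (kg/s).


Q_total = 163 * 1.348 = 219.72 W
m_dot = Q_total / (cp * dT) = 219.72 / (4186 * 11.6) = 0.004525 kg/s

0.004525 kg/s


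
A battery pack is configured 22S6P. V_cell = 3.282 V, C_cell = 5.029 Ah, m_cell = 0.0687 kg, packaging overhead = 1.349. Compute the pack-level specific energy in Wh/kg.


Step 1: V_pack = 22 * 3.282 = 72.204 V
Step 2: C_pack = 6 * 5.029 = 30.174 Ah
Step 3: E_pack = V_pack * C_pack = 72.204 * 30.174 = 2178.7 Wh
Step 4: m_pack = 22 * 6 * 0.0687 * 1.349 = 12.233 kg
Step 5: ED = E_pack / m_pack = 2178.7 / 12.233 = 178.1 Wh/kg

178.1 Wh/kg


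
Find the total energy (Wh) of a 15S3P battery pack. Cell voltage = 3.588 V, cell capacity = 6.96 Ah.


V_pack = 15 * 3.588 = 53.82 V
C_pack = 3 * 6.96 = 20.88 Ah
E = V_pack * C_pack = 53.82 * 20.88 = 1124 Wh

1124 Wh


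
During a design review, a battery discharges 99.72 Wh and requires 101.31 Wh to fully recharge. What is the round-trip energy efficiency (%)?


Round-trip efficiency = 99.72/101.31 * 100% = 98.43%

98.43%


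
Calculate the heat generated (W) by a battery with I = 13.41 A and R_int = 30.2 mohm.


Convert: R = 30.2 mohm = 0.0302 ohm
Q = I^2 * R = 13.41^2 * 0.0302 = 5.431 W

5.431 W


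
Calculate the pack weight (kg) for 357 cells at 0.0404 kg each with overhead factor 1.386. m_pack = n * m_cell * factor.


m_pack = n * m_cell * overhead = 357 * 0.0404 * 1.386 = 19.99 kg

19.99 kg


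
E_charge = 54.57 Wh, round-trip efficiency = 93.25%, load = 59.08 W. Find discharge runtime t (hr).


Step 1: E_discharge = eta/100 * E_charge = 93.25/100 * 54.57 = 50.887 Wh
Step 2: t = E_discharge / P = 50.887 / 59.08 = 0.8613 hr

0.8613 hr


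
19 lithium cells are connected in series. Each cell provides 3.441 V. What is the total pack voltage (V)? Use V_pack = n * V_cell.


V_pack = n * V_cell = 19 * 3.441 = 65.379 V

65.379 V


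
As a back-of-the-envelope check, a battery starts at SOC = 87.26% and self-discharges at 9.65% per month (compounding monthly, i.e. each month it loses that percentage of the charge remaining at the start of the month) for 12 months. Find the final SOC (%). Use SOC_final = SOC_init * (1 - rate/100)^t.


Monthly retention factor = 1 - 9.65/100 = 0.9035
Over 12 months: factor^12 = 0.2959
SOC_final = 87.26 * 0.2959 = 25.82%

25.82%


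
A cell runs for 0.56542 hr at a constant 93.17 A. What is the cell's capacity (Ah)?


C = I * t = 93.17 * 0.56542 = 52.68 Ah

52.68 Ah


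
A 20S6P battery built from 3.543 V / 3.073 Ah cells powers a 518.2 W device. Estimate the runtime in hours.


Step 1: E_pack = Ns * V_cell * Np * C_cell = 20 * 3.543 * 6 * 3.073 = 1306.5 Wh
Step 2: t = E_pack / P = 1306.5 / 518.2 = 2.521 hr

2.521 hr


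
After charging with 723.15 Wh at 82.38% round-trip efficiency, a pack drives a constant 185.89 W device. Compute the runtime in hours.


Step 1: E_discharge = eta/100 * E_charge = 82.38/100 * 723.15 = 595.73 Wh
Step 2: t = E_discharge / P = 595.73 / 185.89 = 3.205 hr

3.205 hr


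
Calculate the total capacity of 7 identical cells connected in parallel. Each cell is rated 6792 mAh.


Convert: C_cell = 6792 mAh = 6.792 Ah
C_total = 7 * 6.792 = 47.544 Ah

47.544 Ah


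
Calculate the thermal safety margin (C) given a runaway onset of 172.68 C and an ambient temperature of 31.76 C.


Safety margin = 172.68 C - 31.76 C = 140.92 C

140.92 C


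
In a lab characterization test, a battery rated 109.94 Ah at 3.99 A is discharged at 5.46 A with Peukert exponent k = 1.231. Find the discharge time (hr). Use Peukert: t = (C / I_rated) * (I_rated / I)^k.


t_rated = C / I_rated = 109.94 / 3.99 = 27.554 hr
(I_rated/I)^k = (0.73077)^1.231 = 0.67969
t = t_rated * (I_rated/I)^k = 27.554 * 0.67969 = 18.73 hr

18.73 hr


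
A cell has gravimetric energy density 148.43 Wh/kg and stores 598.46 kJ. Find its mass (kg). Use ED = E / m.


Convert: E = 598.46 kJ = 166.24 Wh
m = E / ED = 166.24 / 148.43 = 1.120 kg

1.120 kg


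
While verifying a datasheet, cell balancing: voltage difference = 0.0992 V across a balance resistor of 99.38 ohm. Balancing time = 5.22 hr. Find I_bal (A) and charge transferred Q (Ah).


I_bal = dV / R = 0.0992 / 99.38 = 9.9819e-04 A
Q = I_bal * t = 9.9819e-04 * 5.22 = 0.005211 Ah

I=9.9819e-04 A, Q=0.005211 Ah


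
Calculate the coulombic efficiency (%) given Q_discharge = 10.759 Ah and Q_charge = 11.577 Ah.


eta_c = Q_dis / Q_chg * 100 = 10.759 / 11.577 * 100 = 92.93%

92.93%


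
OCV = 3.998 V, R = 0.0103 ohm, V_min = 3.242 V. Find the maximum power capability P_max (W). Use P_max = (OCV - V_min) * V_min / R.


dV = OCV - V_min = 0.756 V (so I_max = dV / R)
P_max = dV * V_min / R = 0.756 * 3.242 / 0.0103 = 238.0 W

238.0 W


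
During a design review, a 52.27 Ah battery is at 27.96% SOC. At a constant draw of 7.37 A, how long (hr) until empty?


Step 1: remaining = SOC/100 * C_total = 27.96/100 * 52.27 = 14.615 Ah
Step 2: t = remaining / I = 14.615 / 7.37 = 1.983 hr

1.983 hr


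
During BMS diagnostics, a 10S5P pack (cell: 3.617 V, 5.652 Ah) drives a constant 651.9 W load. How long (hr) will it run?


Step 1: E_pack = Ns * V_cell * Np * C_cell = 10 * 3.617 * 5 * 5.652 = 1022.2 Wh
Step 2: t = E_pack / P = 1022.2 / 651.9 = 1.568 hr

1.568 hr


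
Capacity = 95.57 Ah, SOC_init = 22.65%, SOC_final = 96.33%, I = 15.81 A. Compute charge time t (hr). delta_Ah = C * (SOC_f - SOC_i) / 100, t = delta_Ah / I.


delta_Ah = 95.57 * (96.33 - 22.65) / 100 = 70.416 Ah
t = delta_Ah / I = 70.416 / 15.81 = 4.454 hr

4.454 hr


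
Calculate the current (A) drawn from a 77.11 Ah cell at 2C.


At 2C: I = 2 * 77.11 Ah = 154.22 A

154.22 A


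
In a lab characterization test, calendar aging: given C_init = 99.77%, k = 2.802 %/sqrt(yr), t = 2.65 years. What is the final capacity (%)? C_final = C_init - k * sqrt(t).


Step 1: sqrt(2.65 yr) = 1.6279
Step 2: drop = 2.802 * 1.6279 = 4.5614
Step 3: C_final = 99.77 - 4.5614 = 95.21%

95.21%


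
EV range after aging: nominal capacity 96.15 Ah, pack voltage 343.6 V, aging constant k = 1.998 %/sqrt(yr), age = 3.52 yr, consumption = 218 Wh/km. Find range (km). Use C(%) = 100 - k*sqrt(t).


Step 1: capacity retention = 100 - 1.998 * sqrt(3.52) = 100 - 1.998 * 1.8762 = 96.251%
Step 2: C_now = 96.15 * 96.251/100 = 92.545 Ah
Step 3: E_pack = V * C_now = 343.6 * 92.545 = 31798 Wh
Step 4: range = E_pack / consumption = 31798 / 218 = 145.9 km

145.9 km


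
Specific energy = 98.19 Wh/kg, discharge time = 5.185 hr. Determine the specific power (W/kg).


P_specific = E / t = 98.19 / 5.185 = 18.94 W/kg

18.94 W/kg


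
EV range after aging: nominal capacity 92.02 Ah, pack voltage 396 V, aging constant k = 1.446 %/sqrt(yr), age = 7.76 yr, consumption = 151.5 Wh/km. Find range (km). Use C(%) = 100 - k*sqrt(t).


Step 1: capacity retention = 100 - 1.446 * sqrt(7.76) = 100 - 1.446 * 2.7857 = 95.972%
Step 2: C_now = 92.02 * 95.972/100 = 88.313 Ah
Step 3: E_pack = V * C_now = 396 * 88.313 = 34972 Wh
Step 4: range = E_pack / consumption = 34972 / 151.5 = 230.8 km

230.8 km


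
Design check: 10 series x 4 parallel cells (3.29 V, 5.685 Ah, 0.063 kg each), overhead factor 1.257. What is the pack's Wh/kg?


Step 1: V_pack = 10 * 3.29 = 32.9 V
Step 2: C_pack = 4 * 5.685 = 22.74 Ah
Step 3: E_pack = V_pack * C_pack = 32.9 * 22.74 = 748.15 Wh
Step 4: m_pack = 10 * 4 * 0.063 * 1.257 = 3.1676 kg
Step 5: ED = E_pack / m_pack = 748.15 / 3.1676 = 236.2 Wh/kg

236.2 Wh/kg


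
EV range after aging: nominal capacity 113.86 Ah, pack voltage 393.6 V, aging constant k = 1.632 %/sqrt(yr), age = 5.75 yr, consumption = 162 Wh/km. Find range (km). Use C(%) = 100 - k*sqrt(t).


Step 1: capacity retention = 100 - 1.632 * sqrt(5.75) = 100 - 1.632 * 2.3979 = 96.087%
Step 2: C_now = 113.86 * 96.087/100 = 109.4 Ah
Step 3: E_pack = V * C_now = 393.6 * 109.4 = 43060 Wh
Step 4: range = E_pack / consumption = 43060 / 162 = 265.8 km

265.8 km


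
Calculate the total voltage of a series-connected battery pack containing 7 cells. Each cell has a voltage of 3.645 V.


V_pack = n * V_cell = 7 * 3.645 = 25.515 V

25.515 V


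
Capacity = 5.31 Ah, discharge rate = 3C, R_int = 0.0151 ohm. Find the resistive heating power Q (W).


Step 1: I = C_rate * capacity = 3 * 5.31 = 15.93 A
Step 2: Q = I^2 * R = 15.93^2 * 0.0151 = 253.76 * 0.0151 = 3.832 W

3.832 W


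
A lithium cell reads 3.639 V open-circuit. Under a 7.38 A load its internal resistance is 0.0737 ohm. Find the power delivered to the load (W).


Step 1: V_terminal = OCV - I*R = 3.639 - 7.38 * 0.0737 = 3.0951 V
Step 2: P_out = V_terminal * I = 3.0951 * 7.38 = 22.84 W

22.84 W


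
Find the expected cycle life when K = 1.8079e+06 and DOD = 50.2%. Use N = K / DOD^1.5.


Step 1: DOD^1.5 = 50.2^1.5 = 355.68
Step 2: N = 1.8079e+06 / 355.68 = 5083 cycles

5083 cycles


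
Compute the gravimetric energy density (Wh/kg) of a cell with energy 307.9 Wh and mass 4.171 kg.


ED = E / m = 307.9 / 4.171 = 73.82 Wh/kg

73.82 Wh/kg


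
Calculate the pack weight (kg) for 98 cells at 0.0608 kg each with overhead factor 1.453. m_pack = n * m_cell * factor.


m_pack = n * m_cell * overhead = 98 * 0.0608 * 1.453 = 8.658 kg

8.658 kg


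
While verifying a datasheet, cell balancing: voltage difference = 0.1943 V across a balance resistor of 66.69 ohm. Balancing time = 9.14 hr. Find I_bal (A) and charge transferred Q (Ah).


I_bal = dV / R = 0.1943 / 66.69 = 0.0029135 A
Q = I_bal * t = 0.0029135 * 9.14 = 0.02663 Ah

I=0.0029135 A, Q=0.02663 Ah
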